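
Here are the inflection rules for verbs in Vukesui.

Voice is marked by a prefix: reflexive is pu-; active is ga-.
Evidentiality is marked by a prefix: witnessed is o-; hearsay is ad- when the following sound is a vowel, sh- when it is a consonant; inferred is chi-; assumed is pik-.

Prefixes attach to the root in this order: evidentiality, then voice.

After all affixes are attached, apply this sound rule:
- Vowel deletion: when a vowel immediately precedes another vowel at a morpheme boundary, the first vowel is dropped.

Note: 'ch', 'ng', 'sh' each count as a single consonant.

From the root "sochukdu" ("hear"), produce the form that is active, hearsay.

Attach evidentiality hearsay sh- (before consonant 's') → shsochukdu.
Attach voice active ga- → gashsochukdu.
Vowel deletion: no change.

gashsochukdu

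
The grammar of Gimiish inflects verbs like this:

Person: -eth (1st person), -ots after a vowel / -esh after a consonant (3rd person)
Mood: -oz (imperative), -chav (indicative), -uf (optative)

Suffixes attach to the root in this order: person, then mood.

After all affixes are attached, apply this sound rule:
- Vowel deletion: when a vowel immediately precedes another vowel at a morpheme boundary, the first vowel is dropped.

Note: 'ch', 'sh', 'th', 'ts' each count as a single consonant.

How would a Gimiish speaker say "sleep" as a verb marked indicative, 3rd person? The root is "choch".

Attach person 3rd person -esh (after consonant 'ch') → chochesh.
Attach mood indicative -chav → chocheshchav.
Vowel deletion: no change.

chocheshchav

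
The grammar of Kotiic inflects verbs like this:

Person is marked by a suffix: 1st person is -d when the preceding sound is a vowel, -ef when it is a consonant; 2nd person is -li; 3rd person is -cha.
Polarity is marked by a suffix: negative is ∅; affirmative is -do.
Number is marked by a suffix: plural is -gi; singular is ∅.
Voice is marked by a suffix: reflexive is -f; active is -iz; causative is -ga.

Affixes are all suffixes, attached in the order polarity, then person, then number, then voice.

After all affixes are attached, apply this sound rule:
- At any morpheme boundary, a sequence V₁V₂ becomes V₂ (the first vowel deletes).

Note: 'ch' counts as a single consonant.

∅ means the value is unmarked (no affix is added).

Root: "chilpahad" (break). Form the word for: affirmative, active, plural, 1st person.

Attach polarity affirmative -do → chilpahaddo.
Attach person 1st person -d (after vowel 'o') → chilpahaddod.
Attach number plural -gi → chilpahaddodgi.
Attach voice active -iz → chilpahaddodgiiz.
Apply vowel deletion: chilpahaddodgiiz → chilpahaddodgiz.

chilpahaddodgiz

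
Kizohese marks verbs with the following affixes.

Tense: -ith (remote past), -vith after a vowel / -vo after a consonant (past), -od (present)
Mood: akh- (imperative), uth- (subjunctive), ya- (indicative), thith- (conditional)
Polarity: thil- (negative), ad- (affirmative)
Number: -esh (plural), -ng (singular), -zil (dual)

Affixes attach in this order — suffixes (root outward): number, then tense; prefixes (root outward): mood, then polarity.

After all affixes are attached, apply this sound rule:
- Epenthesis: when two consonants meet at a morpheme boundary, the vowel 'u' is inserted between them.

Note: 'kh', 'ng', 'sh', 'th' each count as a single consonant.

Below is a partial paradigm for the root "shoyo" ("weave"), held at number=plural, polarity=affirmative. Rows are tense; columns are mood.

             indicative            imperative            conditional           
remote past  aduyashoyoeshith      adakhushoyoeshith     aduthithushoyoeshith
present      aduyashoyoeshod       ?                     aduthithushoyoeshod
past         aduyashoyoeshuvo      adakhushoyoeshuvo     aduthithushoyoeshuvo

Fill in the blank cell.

Attach number plural -esh → shoyoesh.
Attach mood imperative akh- → akhshoyoesh.
Attach tense present -od → akhshoyoeshod.
Attach polarity affirmative ad- → adakhshoyoeshod.
Apply epenthesis: adakhshoyoeshod → adakhushoyoeshod.

adakhushoyoeshod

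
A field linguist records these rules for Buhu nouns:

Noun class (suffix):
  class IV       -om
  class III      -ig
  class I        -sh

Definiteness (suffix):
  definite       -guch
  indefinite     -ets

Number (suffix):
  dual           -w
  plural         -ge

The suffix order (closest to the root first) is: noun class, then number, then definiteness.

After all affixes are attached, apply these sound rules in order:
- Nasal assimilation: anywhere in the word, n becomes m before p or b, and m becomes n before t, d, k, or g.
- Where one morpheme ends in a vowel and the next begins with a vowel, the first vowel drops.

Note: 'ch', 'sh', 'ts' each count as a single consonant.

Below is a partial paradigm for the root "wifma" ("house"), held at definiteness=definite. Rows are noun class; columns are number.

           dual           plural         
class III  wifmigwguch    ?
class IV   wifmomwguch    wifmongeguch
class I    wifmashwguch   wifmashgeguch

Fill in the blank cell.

wifmiggeguch

Attach noun class class III -ig → wifmaig.
Attach number plural -ge → wifmaigge.
Attach definiteness definite -guch → wifmaiggeguch.
Nasal assimilation: no change.
Apply vowel deletion: wifmaiggeguch → wifmiggeguch.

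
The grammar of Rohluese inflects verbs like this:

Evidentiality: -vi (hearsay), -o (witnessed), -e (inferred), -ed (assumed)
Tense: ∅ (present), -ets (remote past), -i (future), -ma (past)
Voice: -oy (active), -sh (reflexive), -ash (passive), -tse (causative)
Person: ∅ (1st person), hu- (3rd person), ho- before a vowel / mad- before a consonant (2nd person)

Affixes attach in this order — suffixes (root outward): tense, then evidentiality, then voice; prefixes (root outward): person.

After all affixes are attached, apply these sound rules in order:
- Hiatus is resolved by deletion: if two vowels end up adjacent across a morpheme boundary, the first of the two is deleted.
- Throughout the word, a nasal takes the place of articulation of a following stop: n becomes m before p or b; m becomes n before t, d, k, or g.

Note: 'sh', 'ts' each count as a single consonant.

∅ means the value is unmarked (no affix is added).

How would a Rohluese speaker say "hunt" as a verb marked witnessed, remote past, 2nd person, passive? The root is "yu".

Attach tense remote past -ets → yuets.
Attach evidentiality witnessed -o → yuetso.
Attach person 2nd person mad- (before consonant 'y') → madyuetso.
Attach voice passive -ash → madyuetsoash.
Apply vowel deletion: madyuetsoash → madyetsash.
Nasal assimilation: no change.

madyetsash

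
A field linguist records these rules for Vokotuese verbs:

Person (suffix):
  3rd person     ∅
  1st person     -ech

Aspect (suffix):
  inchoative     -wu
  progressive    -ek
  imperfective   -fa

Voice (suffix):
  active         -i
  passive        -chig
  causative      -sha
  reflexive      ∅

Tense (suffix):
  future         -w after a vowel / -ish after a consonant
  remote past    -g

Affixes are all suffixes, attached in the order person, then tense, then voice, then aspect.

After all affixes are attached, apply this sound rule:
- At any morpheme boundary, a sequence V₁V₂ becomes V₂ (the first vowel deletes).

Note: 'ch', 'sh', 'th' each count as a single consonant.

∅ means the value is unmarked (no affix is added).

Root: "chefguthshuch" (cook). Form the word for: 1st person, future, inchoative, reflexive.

chefguthshuchechishwu

Attach person 1st person -ech → chefguthshuchech.
Attach tense future -ish (after consonant 'ch') → chefguthshuchechish.
voice = reflexive: zero marking, form stays chefguthshuchechish.
Attach aspect inchoative -wu → chefguthshuchechishwu.
Vowel deletion: no change.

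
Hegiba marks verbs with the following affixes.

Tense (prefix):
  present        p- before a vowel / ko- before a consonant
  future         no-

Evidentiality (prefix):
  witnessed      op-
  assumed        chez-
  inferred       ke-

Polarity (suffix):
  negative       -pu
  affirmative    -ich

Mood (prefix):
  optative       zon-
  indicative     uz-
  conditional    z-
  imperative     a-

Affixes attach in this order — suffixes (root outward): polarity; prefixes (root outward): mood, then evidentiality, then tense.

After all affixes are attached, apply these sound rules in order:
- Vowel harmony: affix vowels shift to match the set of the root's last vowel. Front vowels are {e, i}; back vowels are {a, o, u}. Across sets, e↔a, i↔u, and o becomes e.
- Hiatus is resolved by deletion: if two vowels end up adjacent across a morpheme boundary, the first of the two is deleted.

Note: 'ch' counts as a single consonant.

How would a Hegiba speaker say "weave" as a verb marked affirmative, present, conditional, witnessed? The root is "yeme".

Attach mood conditional z- → zyeme.
Attach polarity affirmative -ich → zyemeich.
Attach evidentiality witnessed op- → opzyemeich.
Attach tense present p- (before vowel 'o') → popzyemeich.
Apply vowel harmony: popzyemeich → pepzyemeich.
Apply vowel deletion: pepzyemeich → pepzyemich.

pepzyemich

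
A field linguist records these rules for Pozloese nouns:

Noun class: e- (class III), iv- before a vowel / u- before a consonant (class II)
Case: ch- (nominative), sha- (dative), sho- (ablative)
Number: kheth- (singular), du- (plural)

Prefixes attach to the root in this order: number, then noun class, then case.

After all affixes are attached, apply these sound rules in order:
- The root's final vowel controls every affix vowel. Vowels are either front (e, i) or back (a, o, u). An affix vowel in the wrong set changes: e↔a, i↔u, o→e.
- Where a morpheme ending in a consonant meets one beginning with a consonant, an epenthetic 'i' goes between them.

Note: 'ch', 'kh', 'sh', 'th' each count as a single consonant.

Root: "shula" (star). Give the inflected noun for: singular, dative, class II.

shaukhathishula

Attach number singular kheth- → khethshula.
Attach noun class class II u- (before consonant 'kh') → ukhethshula.
Attach case dative sha- → shaukhethshula.
Apply vowel harmony: shaukhethshula → shaukhathshula.
Apply epenthesis: shaukhathshula → shaukhathishula.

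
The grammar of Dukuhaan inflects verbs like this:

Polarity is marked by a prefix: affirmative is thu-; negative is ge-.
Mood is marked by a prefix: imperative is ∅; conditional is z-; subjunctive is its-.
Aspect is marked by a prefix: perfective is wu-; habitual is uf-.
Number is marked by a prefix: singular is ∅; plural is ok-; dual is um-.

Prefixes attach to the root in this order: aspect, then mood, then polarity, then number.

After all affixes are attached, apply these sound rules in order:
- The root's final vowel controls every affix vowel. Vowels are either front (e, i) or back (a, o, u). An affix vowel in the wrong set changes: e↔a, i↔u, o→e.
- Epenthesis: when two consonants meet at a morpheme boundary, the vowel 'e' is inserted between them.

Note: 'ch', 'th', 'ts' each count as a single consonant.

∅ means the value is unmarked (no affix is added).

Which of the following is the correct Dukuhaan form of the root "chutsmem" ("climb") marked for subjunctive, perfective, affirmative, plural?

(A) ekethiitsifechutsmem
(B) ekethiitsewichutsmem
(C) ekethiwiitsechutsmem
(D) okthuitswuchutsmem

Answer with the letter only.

Attach aspect perfective wu- → wuchutsmem.
Attach mood subjunctive its- → itswuchutsmem.
Attach polarity affirmative thu- → thuitswuchutsmem.
Attach number plural ok- → okthuitswuchutsmem.
Apply vowel harmony: okthuitswuchutsmem → ekthiitswichutsmem.
Apply epenthesis: ekthiitswichutsmem → ekethiitsewichutsmem.
So the correct form is ekethiitsewichutsmem, option (B).
(C) ekethiwiitsechutsmem is wrong: it has the affixes in the wrong order.
(D) okthuitswuchutsmem is wrong: it fails to apply the sound rule(s).
(A) ekethiitsifechutsmem is wrong: it uses habitual instead of perfective for aspect.

B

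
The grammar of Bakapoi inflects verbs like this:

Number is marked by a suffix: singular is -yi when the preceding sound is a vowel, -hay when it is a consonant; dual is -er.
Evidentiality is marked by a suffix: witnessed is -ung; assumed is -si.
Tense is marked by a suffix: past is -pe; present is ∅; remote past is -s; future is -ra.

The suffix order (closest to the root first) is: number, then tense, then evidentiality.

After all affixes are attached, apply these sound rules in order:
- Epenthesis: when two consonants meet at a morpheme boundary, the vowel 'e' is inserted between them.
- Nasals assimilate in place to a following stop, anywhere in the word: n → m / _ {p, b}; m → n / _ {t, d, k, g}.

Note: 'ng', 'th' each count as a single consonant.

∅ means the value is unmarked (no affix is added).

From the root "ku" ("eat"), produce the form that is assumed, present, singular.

kuyisi

Attach number singular -yi (after vowel 'u') → kuyi.
tense = present: zero marking, form stays kuyi.
Attach evidentiality assumed -si → kuyisi.
Epenthesis: no change.
Nasal assimilation: no change.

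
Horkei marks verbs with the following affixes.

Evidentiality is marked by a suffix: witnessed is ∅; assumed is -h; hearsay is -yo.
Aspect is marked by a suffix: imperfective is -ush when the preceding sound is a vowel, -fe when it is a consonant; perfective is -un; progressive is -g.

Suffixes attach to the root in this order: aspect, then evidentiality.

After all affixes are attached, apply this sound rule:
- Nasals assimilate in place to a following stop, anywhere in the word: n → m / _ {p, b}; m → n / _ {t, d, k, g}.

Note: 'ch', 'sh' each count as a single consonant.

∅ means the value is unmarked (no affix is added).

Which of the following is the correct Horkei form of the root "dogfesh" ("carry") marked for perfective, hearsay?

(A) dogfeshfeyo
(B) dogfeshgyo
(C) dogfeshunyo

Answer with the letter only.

C

Attach aspect perfective -un → dogfeshun.
Attach evidentiality hearsay -yo → dogfeshunyo.
Nasal assimilation: no change.
So the correct form is dogfeshunyo, option (C).
(A) dogfeshfeyo is wrong: it uses imperfective instead of perfective for aspect.
(B) dogfeshgyo is wrong: it uses progressive instead of perfective for aspect.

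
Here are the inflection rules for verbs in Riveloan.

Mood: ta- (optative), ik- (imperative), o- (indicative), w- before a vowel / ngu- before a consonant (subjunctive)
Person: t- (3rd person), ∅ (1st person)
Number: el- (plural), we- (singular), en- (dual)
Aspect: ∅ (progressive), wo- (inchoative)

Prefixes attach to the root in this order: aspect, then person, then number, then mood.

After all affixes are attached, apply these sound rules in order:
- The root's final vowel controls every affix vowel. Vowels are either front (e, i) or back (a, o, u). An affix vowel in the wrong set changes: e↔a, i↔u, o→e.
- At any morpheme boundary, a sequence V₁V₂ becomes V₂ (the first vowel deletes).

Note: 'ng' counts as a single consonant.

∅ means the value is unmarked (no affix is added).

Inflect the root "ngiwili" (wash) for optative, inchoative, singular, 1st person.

Attach aspect inchoative wo- → wongiwili.
person = 1st person: zero marking, form stays wongiwili.
Attach number singular we- → wewongiwili.
Attach mood optative ta- → tawewongiwili.
Apply vowel harmony: tawewongiwili → tewewengiwili.
Vowel deletion: no change.

tewewengiwili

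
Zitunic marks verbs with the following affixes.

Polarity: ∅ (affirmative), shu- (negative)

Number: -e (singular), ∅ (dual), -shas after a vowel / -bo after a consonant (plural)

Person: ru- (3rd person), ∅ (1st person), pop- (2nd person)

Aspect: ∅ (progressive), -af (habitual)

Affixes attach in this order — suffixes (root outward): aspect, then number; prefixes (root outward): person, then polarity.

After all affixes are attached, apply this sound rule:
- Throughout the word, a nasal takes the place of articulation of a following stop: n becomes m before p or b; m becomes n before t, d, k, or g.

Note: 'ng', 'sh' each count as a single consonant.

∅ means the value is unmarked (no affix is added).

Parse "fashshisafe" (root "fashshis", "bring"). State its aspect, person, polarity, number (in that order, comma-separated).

habitual, 1st person, affirmative, singular

Segment: fashshis-af-e.
aspect: -af → habitual.
person: ∅ → 1st person.
polarity: ∅ → affirmative.
number: -e → singular.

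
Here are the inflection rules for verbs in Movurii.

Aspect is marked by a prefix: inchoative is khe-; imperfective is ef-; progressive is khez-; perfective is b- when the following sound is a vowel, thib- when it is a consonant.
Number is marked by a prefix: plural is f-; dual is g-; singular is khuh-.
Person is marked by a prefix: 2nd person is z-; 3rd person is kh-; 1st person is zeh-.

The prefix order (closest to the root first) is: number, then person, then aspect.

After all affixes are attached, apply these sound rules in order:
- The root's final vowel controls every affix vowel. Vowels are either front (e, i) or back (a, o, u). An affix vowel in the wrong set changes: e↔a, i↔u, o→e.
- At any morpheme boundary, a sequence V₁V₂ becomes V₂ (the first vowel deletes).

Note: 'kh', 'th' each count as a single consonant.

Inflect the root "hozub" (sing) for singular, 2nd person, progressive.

Attach number singular khuh- → khuhhozub.
Attach person 2nd person z- → zkhuhhozub.
Attach aspect progressive khez- → khezzkhuhhozub.
Apply vowel harmony: khezzkhuhhozub → khazzkhuhhozub.
Vowel deletion: no change.

khazzkhuhhozub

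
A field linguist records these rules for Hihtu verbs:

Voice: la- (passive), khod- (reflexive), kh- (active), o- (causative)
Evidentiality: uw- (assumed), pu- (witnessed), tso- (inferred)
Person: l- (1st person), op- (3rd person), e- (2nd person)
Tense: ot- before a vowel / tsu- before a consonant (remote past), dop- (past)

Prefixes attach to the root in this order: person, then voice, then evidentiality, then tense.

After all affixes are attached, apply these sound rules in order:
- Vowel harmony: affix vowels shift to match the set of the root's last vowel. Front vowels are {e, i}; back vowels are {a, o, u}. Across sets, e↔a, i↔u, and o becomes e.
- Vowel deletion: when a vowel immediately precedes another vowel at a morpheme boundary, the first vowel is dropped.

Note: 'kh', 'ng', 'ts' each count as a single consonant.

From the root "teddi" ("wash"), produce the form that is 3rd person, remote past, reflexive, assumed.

Attach person 3rd person op- → opteddi.
Attach voice reflexive khod- → khodopteddi.
Attach evidentiality assumed uw- → uwkhodopteddi.
Attach tense remote past ot- (before vowel 'u') → otuwkhodopteddi.
Apply vowel harmony: otuwkhodopteddi → etiwkhedepteddi.
Vowel deletion: no change.

etiwkhedepteddi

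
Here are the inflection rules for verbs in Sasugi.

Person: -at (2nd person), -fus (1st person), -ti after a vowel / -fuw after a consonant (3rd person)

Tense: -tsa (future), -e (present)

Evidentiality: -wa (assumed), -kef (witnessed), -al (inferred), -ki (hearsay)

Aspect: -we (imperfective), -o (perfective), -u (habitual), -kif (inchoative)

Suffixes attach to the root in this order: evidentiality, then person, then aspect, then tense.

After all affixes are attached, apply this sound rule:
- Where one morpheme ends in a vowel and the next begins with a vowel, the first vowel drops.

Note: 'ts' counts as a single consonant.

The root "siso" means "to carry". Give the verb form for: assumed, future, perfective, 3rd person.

sisowatotsa

Attach evidentiality assumed -wa → sisowa.
Attach person 3rd person -ti (after vowel 'a') → sisowati.
Attach aspect perfective -o → sisowatio.
Attach tense future -tsa → sisowatiotsa.
Apply vowel deletion: sisowatiotsa → sisowatotsa.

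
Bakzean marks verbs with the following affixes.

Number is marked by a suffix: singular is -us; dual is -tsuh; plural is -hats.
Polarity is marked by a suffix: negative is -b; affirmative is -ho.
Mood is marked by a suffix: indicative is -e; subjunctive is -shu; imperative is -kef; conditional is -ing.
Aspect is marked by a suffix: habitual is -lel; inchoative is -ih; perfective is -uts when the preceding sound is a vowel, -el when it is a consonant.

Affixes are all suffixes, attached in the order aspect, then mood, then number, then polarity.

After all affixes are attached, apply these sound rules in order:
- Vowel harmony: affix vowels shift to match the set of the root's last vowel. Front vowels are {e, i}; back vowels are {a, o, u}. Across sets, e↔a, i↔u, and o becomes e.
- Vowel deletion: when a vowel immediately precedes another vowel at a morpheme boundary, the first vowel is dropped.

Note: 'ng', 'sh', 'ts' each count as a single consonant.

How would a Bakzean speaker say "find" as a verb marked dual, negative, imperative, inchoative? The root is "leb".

Attach aspect inchoative -ih → lebih.
Attach mood imperative -kef → lebihkef.
Attach number dual -tsuh → lebihkeftsuh.
Attach polarity negative -b → lebihkeftsuhb.
Apply vowel harmony: lebihkeftsuhb → lebihkeftsihb.
Vowel deletion: no change.

lebihkeftsihb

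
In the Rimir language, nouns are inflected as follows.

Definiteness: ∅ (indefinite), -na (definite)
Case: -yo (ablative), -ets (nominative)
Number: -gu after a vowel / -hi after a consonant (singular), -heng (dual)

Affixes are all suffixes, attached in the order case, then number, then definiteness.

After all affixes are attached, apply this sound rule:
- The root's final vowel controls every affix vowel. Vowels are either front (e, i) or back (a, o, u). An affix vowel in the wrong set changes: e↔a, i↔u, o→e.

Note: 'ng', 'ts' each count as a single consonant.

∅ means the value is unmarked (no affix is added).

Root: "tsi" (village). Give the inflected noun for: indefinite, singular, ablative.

Attach case ablative -yo → tsiyo.
Attach number singular -gu (after vowel 'o') → tsiyogu.
definiteness = indefinite: zero marking, form stays tsiyogu.
Apply vowel harmony: tsiyogu → tsiyegi.

tsiyegi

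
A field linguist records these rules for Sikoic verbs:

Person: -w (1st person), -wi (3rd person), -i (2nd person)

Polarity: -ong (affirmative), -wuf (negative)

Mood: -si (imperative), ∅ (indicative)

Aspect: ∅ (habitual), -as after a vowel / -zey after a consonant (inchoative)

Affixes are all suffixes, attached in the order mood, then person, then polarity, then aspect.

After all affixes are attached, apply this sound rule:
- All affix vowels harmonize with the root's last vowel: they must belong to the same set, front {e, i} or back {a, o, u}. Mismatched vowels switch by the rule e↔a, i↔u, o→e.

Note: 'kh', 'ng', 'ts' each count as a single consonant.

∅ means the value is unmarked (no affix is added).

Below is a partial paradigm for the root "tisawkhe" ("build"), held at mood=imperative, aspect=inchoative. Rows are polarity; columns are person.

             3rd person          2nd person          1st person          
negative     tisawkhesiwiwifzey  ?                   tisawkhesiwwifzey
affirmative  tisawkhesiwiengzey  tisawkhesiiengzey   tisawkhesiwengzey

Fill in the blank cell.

tisawkhesiiwifzey

Attach mood imperative -si → tisawkhesi.
Attach person 2nd person -i → tisawkhesii.
Attach polarity negative -wuf → tisawkhesiiwuf.
Attach aspect inchoative -zey (after consonant 'f') → tisawkhesiiwufzey.
Apply vowel harmony: tisawkhesiiwufzey → tisawkhesiiwifzey.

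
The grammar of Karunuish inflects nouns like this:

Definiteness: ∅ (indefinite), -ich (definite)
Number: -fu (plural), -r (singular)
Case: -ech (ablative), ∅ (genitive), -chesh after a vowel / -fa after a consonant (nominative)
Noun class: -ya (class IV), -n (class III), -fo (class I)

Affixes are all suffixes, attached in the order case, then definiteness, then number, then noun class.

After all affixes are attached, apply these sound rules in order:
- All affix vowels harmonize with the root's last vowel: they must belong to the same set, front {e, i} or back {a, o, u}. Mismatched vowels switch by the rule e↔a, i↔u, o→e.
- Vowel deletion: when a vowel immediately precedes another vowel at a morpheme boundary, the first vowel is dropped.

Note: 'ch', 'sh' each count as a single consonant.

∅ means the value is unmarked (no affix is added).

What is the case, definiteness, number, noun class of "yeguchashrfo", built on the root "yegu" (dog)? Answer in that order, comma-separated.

Segment: yegu-chesh-r-fo.
case: -chesh/fa → nominative.
definiteness: ∅ → indefinite.
number: -r → singular.
noun class: -fo → class I.

nominative, indefinite, singular, class I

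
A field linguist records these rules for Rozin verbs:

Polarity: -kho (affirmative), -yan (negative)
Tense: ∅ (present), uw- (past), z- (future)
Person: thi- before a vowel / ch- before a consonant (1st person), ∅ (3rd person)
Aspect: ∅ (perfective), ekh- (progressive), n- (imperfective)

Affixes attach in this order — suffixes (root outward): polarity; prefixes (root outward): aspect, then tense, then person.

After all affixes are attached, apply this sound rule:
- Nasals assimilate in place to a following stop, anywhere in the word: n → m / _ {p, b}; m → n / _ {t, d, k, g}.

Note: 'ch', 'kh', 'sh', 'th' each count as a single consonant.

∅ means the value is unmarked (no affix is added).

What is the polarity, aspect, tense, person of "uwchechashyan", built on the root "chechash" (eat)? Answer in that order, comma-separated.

Segment: uw-chechash-yan.
polarity: -yan → negative.
aspect: ∅ → perfective.
tense: uw- → past.
person: ∅ → 3rd person.

negative, perfective, past, 3rd person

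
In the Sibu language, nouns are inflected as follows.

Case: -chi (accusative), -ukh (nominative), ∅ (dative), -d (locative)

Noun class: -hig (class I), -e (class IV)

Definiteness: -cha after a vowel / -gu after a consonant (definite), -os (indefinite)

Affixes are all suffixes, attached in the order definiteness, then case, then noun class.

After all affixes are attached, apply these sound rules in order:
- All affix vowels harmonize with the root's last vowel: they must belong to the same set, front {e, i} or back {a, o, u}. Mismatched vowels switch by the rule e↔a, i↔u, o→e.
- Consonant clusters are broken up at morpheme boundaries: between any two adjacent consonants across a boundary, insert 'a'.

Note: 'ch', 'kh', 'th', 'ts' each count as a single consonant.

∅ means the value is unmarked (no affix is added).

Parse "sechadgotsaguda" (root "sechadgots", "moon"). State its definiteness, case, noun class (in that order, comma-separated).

Segment: sechadgots-gu-d-e.
definiteness: -cha/gu → definite.
case: -d → locative.
noun class: -e → class IV.

definite, locative, class IV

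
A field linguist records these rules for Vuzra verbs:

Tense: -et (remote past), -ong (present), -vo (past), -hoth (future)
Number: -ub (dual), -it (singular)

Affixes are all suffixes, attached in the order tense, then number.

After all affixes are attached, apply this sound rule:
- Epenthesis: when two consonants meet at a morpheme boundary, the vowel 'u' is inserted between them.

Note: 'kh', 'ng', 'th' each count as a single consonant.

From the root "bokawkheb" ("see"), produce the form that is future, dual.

Attach tense future -hoth → bokawkhebhoth.
Attach number dual -ub → bokawkhebhothub.
Apply epenthesis: bokawkhebhothub → bokawkhebuhothub.

bokawkhebuhothub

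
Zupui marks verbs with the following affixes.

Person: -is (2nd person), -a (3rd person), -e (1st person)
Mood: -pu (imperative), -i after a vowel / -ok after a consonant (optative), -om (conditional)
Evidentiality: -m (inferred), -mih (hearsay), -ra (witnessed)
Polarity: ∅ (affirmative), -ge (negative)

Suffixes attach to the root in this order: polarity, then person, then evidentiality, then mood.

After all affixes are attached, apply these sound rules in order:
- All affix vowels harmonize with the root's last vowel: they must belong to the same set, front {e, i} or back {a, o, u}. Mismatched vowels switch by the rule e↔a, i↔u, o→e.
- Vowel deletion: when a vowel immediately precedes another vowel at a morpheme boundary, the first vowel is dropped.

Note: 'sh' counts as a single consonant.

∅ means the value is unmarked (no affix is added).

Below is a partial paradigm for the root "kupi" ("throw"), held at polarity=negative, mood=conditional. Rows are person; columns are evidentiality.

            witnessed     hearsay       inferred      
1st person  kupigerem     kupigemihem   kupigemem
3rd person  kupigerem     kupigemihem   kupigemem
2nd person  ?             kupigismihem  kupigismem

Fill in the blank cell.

Attach polarity negative -ge → kupige.
Attach person 2nd person -is → kupigeis.
Attach evidentiality witnessed -ra → kupigeisra.
Attach mood conditional -om → kupigeisraom.
Apply vowel harmony: kupigeisraom → kupigeisreem.
Apply vowel deletion: kupigeisreem → kupigisrem.

kupigisrem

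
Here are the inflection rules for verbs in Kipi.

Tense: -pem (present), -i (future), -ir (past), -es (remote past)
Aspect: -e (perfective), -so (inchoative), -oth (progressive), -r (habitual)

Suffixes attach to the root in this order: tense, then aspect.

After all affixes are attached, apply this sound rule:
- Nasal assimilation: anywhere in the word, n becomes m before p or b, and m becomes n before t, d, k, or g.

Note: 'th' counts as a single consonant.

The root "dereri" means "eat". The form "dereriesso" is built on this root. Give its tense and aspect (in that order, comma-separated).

remote past, inchoative

Segment: dereri-es-so.
tense: -es → remote past.
aspect: -so → inchoative.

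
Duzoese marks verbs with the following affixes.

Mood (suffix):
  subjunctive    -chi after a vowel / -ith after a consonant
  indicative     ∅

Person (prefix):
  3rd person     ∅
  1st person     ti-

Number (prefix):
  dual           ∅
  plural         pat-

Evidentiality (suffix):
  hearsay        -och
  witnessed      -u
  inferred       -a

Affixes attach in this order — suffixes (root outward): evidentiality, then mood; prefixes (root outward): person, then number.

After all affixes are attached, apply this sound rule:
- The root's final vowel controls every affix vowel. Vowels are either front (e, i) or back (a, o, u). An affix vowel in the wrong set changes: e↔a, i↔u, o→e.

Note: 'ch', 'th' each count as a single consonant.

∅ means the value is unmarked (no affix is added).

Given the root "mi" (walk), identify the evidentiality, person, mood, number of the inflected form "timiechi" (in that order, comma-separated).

inferred, 1st person, subjunctive, dual

Segment: ti-mi-a-chi.
evidentiality: -a → inferred.
person: ti- → 1st person.
mood: -chi/ith → subjunctive.
number: ∅ → dual.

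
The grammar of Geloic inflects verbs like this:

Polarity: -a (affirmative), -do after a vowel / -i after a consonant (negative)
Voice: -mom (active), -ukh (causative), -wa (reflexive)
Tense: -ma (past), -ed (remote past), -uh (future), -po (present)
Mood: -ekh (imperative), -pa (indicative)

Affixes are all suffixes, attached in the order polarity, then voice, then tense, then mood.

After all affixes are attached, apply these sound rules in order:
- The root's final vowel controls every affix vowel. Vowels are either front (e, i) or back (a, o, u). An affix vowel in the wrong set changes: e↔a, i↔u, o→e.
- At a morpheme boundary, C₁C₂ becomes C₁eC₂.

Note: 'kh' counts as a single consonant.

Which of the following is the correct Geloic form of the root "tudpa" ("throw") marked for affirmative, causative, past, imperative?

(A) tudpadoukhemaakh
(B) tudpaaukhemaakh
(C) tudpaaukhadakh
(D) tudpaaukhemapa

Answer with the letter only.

Attach polarity affirmative -a → tudpaa.
Attach voice causative -ukh → tudpaaukh.
Attach tense past -ma → tudpaaukhma.
Attach mood imperative -ekh → tudpaaukhmaekh.
Apply vowel harmony: tudpaaukhmaekh → tudpaaukhmaakh.
Apply epenthesis: tudpaaukhmaakh → tudpaaukhemaakh.
So the correct form is tudpaaukhemaakh, option (B).
(C) tudpaaukhadakh is wrong: it uses remote past instead of past for tense.
(A) tudpadoukhemaakh is wrong: it uses negative instead of affirmative for polarity.
(D) tudpaaukhemapa is wrong: it uses indicative instead of imperative for mood.

B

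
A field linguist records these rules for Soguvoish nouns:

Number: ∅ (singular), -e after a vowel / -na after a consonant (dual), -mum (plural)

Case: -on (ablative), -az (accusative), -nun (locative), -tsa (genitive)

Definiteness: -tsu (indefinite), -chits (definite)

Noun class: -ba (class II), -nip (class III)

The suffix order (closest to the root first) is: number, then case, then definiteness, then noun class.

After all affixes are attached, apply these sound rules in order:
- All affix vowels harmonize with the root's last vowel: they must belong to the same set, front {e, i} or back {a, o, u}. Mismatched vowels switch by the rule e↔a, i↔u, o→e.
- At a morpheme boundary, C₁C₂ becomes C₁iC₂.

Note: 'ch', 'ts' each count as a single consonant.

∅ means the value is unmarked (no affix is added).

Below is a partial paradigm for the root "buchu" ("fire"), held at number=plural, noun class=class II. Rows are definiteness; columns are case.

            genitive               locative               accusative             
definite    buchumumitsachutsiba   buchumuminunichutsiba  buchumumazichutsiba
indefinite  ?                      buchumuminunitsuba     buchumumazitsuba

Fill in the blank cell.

buchumumitsatsuba

Attach number plural -mum → buchumum.
Attach case genitive -tsa → buchumumtsa.
Attach definiteness indefinite -tsu → buchumumtsatsu.
Attach noun class class II -ba → buchumumtsatsuba.
Vowel harmony: no change.
Apply epenthesis: buchumumtsatsuba → buchumumitsatsuba.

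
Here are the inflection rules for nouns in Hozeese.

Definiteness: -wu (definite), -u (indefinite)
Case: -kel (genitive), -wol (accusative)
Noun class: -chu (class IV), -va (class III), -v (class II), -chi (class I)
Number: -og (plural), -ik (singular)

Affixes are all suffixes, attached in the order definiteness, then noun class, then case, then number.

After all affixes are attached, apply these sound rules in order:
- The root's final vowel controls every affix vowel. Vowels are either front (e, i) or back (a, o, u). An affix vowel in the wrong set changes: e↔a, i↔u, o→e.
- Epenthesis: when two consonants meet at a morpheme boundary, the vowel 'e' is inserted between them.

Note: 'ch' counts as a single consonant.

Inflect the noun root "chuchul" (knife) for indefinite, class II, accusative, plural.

chuchuluvewolog

Attach definiteness indefinite -u → chuchulu.
Attach noun class class II -v → chuchuluv.
Attach case accusative -wol → chuchuluvwol.
Attach number plural -og → chuchuluvwolog.
Vowel harmony: no change.
Apply epenthesis: chuchuluvwolog → chuchuluvewolog.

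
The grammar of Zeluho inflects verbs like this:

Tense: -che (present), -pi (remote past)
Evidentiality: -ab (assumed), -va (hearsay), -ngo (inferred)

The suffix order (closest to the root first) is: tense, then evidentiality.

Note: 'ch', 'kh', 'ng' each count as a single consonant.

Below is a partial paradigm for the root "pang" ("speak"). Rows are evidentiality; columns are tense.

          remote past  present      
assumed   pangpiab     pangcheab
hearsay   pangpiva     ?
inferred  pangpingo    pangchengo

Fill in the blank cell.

pangcheva

Attach tense present -che → pangche.
Attach evidentiality hearsay -va → pangcheva.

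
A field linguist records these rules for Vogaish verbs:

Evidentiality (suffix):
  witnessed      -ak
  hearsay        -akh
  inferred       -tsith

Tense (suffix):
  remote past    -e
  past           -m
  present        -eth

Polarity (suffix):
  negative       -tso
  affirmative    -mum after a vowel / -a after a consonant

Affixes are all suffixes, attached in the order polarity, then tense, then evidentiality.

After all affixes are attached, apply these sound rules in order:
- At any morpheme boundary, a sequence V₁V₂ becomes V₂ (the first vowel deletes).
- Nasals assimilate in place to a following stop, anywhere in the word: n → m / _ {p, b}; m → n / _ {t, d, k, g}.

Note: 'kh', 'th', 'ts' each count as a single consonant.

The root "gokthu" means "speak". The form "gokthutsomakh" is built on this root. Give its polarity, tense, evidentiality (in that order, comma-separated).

Segment: gokthu-tso-m-akh.
polarity: -tso → negative.
tense: -m → past.
evidentiality: -akh → hearsay.

negative, past, hearsay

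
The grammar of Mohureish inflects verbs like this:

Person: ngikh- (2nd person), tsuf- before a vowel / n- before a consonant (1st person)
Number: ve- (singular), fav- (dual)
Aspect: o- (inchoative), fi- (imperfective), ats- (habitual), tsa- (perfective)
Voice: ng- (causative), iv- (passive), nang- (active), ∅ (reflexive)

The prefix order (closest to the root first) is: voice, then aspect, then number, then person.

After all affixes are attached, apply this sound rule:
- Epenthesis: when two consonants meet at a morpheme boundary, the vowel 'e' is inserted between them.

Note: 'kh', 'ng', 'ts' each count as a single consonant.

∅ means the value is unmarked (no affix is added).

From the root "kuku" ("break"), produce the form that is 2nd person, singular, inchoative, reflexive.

voice = reflexive: zero marking, form stays kuku.
Attach aspect inchoative o- → okuku.
Attach number singular ve- → veokuku.
Attach person 2nd person ngikh- → ngikhveokuku.
Apply epenthesis: ngikhveokuku → ngikheveokuku.

ngikheveokuku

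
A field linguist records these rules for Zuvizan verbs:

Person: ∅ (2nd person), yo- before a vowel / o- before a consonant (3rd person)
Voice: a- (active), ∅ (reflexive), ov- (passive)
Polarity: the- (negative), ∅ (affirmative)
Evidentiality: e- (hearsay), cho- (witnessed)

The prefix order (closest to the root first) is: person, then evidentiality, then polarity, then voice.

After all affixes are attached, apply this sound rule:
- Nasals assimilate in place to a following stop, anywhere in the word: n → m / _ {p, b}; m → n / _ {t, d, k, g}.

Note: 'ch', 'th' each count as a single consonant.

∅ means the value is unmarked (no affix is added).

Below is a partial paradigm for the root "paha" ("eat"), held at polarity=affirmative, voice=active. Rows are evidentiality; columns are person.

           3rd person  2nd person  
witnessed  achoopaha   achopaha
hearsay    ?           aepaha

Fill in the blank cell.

Attach person 3rd person o- (before consonant 'p') → opaha.
Attach evidentiality hearsay e- → eopaha.
polarity = affirmative: zero marking, form stays eopaha.
Attach voice active a- → aeopaha.
Nasal assimilation: no change.

aeopaha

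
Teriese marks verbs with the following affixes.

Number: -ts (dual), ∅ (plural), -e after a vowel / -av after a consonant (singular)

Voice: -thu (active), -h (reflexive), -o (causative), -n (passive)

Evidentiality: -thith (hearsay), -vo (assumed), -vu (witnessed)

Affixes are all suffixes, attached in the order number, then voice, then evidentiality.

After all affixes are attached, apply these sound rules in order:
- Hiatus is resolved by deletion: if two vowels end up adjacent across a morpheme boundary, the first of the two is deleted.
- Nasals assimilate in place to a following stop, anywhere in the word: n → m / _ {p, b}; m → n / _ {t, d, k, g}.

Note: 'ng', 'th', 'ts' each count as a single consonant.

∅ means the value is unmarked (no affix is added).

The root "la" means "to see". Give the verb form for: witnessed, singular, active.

Attach number singular -e (after vowel 'a') → lae.
Attach voice active -thu → laethu.
Attach evidentiality witnessed -vu → laethuvu.
Apply vowel deletion: laethuvu → lethuvu.
Nasal assimilation: no change.

lethuvu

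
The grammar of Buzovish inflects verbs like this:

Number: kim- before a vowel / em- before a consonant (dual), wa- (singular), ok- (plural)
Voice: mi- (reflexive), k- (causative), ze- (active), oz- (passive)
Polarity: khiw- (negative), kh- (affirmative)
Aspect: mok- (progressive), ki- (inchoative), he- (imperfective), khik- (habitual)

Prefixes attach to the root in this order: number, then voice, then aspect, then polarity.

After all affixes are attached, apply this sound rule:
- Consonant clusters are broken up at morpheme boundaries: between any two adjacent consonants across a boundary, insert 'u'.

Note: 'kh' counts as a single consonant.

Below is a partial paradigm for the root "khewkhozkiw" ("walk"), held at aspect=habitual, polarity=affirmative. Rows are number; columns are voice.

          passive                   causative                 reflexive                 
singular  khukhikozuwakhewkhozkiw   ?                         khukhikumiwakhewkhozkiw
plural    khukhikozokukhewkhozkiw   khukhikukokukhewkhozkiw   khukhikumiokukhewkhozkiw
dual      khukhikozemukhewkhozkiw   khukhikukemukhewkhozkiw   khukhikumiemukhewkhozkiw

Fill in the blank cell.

khukhikukuwakhewkhozkiw

Attach number singular wa- → wakhewkhozkiw.
Attach voice causative k- → kwakhewkhozkiw.
Attach aspect habitual khik- → khikkwakhewkhozkiw.
Attach polarity affirmative kh- → khkhikkwakhewkhozkiw.
Apply epenthesis: khkhikkwakhewkhozkiw → khukhikukuwakhewkhozkiw.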